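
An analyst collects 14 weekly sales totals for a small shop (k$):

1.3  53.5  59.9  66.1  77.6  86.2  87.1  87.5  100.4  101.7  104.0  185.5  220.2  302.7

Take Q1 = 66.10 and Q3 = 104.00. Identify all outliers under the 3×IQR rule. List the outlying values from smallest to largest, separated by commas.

220.2, 302.7

IQR = Q3 − Q1 = 104.00 − 66.10 = 37.90.
Lower fence = Q1 − 3·IQR = 66.10 − 113.70 = -47.60.
Upper fence = Q3 + 3·IQR = 104.00 + 113.70 = 217.70.
220.2 > 217.70 → outlier.
302.7 > 217.70 → outlier.
All remaining values lie within [-47.60, 217.70].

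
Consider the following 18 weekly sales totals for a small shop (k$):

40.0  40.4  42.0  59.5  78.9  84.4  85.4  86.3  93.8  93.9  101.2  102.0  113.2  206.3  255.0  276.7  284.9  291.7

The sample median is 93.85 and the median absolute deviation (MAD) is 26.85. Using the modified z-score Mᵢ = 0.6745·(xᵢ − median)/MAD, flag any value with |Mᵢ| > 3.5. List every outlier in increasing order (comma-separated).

|Mᵢ| > 3.5 ⇔ |xᵢ − 93.85| > 3.5·26.85/0.6745 = 139.33.
So outliers lie outside [-45.48, 233.18].
255.0: M = 4.05 → outlier.
276.7: M = 4.59 → outlier.
284.9: M = 4.80 → outlier.
291.7: M = 4.97 → outlier.

255.0, 276.7, 284.9, 291.7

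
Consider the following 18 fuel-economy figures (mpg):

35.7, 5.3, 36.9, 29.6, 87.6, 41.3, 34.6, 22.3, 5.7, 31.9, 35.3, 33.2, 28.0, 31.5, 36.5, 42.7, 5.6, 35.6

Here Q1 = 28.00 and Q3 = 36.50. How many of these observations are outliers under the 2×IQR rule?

4

IQR = 8.50; fences at 28.00 − 17.00 = 11.00 and 36.50 + 17.00 = 53.50.
Outside the cutoffs: 5.3, 5.6, 5.7, 87.6.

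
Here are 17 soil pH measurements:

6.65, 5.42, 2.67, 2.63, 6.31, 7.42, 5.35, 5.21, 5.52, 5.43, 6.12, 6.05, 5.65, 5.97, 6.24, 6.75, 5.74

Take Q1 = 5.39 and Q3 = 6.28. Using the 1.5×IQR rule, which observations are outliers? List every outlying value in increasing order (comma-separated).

IQR = Q3 − Q1 = 6.28 − 5.39 = 0.89.
Lower fence = Q1 − 1.5·IQR = 5.39 − 1.335 = 4.055.
Upper fence = Q3 + 1.5·IQR = 6.28 + 1.335 = 7.615.
2.63 < 4.055 → outlier.
2.67 < 4.055 → outlier.
All remaining values lie within [4.055, 7.615].

2.63, 2.67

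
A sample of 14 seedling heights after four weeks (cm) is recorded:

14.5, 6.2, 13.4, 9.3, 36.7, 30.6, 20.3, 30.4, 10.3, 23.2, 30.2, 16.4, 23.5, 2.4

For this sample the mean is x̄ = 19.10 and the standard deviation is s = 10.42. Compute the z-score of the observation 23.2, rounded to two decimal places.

z = (23.2 − 19.10) / 10.42 = 0.39.

0.39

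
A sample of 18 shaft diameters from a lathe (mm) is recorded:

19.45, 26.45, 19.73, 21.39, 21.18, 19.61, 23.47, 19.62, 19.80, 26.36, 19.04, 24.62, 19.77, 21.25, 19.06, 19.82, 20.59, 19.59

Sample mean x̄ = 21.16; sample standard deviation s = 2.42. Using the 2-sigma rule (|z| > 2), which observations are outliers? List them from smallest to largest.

Cutoffs at x̄ ± 2s: 21.16 ± 2·2.42 = [16.32, 26.00].
26.36: z = 2.15, |z| > 2 → outlier.
26.45: z = 2.19, |z| > 2 → outlier.
Every other value lies within [16.32, 26.00].

26.36, 26.45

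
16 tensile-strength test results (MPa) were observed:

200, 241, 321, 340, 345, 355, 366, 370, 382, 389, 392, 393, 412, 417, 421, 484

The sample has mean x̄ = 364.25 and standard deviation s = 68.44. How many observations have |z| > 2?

Cutoffs: x̄ ± 2s = [227.37, 501.13].
Outside the cutoffs: 200.

1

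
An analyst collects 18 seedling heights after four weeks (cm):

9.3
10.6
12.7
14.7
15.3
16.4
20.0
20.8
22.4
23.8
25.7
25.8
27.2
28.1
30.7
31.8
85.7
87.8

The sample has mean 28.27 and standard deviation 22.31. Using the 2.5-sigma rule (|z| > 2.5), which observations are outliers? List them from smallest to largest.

85.7, 87.8

Cutoffs at x̄ ± 2.5s: 28.27 ± 2.5·22.31 = [-27.505, 84.045].
85.7: z = 2.57, |z| > 2.5 → outlier.
87.8: z = 2.67, |z| > 2.5 → outlier.
Every other value lies within [-27.505, 84.045].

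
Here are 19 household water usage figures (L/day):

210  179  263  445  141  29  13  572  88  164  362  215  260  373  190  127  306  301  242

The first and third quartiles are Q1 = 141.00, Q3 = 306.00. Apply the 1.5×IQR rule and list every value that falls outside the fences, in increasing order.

IQR = Q3 − Q1 = 306.00 − 141.00 = 165.00.
Lower fence = Q1 − 1.5·IQR = 141.00 − 247.50 = -106.50.
Upper fence = Q3 + 1.5·IQR = 306.00 + 247.50 = 553.50.
572 > 553.50 → outlier.
All remaining values lie within [-106.50, 553.50].

572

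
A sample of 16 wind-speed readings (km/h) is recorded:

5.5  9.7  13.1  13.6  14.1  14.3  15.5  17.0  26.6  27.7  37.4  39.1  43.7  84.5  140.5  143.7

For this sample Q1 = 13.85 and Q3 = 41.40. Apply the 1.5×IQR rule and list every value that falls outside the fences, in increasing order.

84.5, 140.5, 143.7

IQR = Q3 − Q1 = 41.40 − 13.85 = 27.55.
Lower fence = Q1 − 1.5·IQR = 13.85 − 41.325 = -27.475.
Upper fence = Q3 + 1.5·IQR = 41.40 + 41.325 = 82.725.
84.5 > 82.725 → outlier.
140.5 > 82.725 → outlier.
143.7 > 82.725 → outlier.
All remaining values lie within [-27.475, 82.725].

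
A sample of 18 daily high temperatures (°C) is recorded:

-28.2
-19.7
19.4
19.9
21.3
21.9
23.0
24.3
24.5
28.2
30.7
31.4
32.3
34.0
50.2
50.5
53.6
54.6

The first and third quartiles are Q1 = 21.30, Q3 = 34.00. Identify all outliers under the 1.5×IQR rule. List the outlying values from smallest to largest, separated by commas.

IQR = Q3 − Q1 = 34.00 − 21.30 = 12.70.
Lower fence = Q1 − 1.5·IQR = 21.30 − 19.05 = 2.25.
Upper fence = Q3 + 1.5·IQR = 34.00 + 19.05 = 53.05.
-28.2 < 2.25 → outlier.
-19.7 < 2.25 → outlier.
53.6 > 53.05 → outlier.
54.6 > 53.05 → outlier.
All remaining values lie within [2.25, 53.05].

-28.2, -19.7, 53.6, 54.6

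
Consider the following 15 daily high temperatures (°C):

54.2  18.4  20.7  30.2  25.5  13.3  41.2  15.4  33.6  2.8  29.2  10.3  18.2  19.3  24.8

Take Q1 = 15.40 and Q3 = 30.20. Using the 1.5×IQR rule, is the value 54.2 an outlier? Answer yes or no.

IQR = Q3 − Q1 = 30.20 − 15.40 = 14.80.
Lower fence = Q1 − 1.5·IQR = 15.40 − 22.20 = -6.80.
Upper fence = Q3 + 1.5·IQR = 30.20 + 22.20 = 52.40.
54.2 lies above the upper fence.

yes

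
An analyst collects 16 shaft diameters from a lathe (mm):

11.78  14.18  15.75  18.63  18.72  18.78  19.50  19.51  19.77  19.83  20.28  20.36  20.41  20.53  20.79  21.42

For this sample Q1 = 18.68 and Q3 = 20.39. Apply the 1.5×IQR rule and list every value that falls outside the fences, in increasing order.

IQR = Q3 − Q1 = 20.39 − 18.68 = 1.71.
Lower fence = Q1 − 1.5·IQR = 18.68 − 2.565 = 16.115.
Upper fence = Q3 + 1.5·IQR = 20.39 + 2.565 = 22.955.
11.78 < 16.115 → outlier.
14.18 < 16.115 → outlier.
15.75 < 16.115 → outlier.
All remaining values lie within [16.115, 22.955].

11.78, 14.18, 15.75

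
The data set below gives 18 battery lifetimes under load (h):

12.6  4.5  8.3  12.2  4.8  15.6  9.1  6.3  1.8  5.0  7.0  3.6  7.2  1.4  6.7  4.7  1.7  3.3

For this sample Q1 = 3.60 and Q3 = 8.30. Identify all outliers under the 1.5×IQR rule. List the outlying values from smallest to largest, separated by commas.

15.6

IQR = Q3 − Q1 = 8.30 − 3.60 = 4.70.
Lower fence = Q1 − 1.5·IQR = 3.60 − 7.05 = -3.45.
Upper fence = Q3 + 1.5·IQR = 8.30 + 7.05 = 15.35.
15.6 > 15.35 → outlier.
All remaining values lie within [-3.45, 15.35].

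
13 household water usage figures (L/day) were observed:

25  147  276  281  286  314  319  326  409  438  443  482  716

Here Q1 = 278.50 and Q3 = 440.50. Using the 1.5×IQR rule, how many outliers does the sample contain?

2

IQR = 162.00; fences at 278.50 − 243.00 = 35.50 and 440.50 + 243.00 = 683.50.
Outside the cutoffs: 25, 716.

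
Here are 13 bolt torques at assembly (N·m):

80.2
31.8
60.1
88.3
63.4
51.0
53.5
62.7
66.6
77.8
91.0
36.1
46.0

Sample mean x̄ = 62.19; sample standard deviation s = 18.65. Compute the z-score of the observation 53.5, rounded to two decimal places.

z = (53.5 − 62.19) / 18.65 = -0.47.

-0.47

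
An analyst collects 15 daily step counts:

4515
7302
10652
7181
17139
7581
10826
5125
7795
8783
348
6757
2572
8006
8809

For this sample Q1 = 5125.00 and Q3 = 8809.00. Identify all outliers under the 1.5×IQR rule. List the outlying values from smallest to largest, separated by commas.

17139

IQR = Q3 − Q1 = 8809.00 − 5125.00 = 3684.00.
Lower fence = Q1 − 1.5·IQR = 5125.00 − 5526.00 = -401.00.
Upper fence = Q3 + 1.5·IQR = 8809.00 + 5526.00 = 14335.00.
17139 > 14335.00 → outlier.
All remaining values lie within [-401.00, 14335.00].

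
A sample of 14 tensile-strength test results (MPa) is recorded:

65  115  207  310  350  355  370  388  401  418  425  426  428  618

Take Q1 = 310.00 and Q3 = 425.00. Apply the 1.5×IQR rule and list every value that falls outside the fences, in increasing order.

IQR = Q3 − Q1 = 425.00 − 310.00 = 115.00.
Lower fence = Q1 − 1.5·IQR = 310.00 − 172.50 = 137.50.
Upper fence = Q3 + 1.5·IQR = 425.00 + 172.50 = 597.50.
65 < 137.50 → outlier.
115 < 137.50 → outlier.
618 > 597.50 → outlier.
All remaining values lie within [137.50, 597.50].

65, 115, 618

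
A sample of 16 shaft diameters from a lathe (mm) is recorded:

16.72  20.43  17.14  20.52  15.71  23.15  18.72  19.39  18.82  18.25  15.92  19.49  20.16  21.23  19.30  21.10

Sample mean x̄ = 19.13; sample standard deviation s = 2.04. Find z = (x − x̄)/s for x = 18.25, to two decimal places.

-0.43

z = (18.25 − 19.13) / 2.04 = -0.43.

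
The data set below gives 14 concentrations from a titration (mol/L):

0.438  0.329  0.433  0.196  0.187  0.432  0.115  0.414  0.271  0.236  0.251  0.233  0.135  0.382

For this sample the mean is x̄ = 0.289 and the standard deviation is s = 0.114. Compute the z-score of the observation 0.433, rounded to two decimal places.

z = (0.433 − 0.289) / 0.114 = 1.26.

1.26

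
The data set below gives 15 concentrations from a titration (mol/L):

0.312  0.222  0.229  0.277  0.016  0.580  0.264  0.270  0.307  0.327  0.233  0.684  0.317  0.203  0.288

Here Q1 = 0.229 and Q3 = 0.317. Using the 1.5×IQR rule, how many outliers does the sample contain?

IQR = 0.088; fences at 0.229 − 0.132 = 0.097 and 0.317 + 0.132 = 0.449.
Outside the cutoffs: 0.016, 0.580, 0.684.

3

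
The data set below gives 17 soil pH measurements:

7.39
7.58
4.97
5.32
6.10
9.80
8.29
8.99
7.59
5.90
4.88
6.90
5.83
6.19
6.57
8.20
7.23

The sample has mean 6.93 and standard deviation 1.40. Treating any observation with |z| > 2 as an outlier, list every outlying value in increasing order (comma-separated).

Cutoffs at x̄ ± 2s: 6.93 ± 2·1.40 = [4.13, 9.73].
9.80: z = 2.05, |z| > 2 → outlier.
Every other value lies within [4.13, 9.73].

9.80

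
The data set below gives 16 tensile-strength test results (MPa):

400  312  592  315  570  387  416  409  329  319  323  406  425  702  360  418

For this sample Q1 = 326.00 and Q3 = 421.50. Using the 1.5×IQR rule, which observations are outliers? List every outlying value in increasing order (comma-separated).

IQR = Q3 − Q1 = 421.50 − 326.00 = 95.50.
Lower fence = Q1 − 1.5·IQR = 326.00 − 143.25 = 182.75.
Upper fence = Q3 + 1.5·IQR = 421.50 + 143.25 = 564.75.
570 > 564.75 → outlier.
592 > 564.75 → outlier.
702 > 564.75 → outlier.
All remaining values lie within [182.75, 564.75].

570, 592, 702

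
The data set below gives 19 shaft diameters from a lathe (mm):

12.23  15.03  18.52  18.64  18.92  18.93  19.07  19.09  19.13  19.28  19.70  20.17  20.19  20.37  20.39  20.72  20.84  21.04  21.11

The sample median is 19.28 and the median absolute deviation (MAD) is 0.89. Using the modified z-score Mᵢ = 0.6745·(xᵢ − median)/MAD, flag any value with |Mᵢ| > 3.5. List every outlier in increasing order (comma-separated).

|Mᵢ| > 3.5 ⇔ |xᵢ − 19.28| > 3.5·0.89/0.6745 = 4.62.
So outliers lie outside [14.66, 23.90].
12.23: M = -5.34 → outlier.

12.23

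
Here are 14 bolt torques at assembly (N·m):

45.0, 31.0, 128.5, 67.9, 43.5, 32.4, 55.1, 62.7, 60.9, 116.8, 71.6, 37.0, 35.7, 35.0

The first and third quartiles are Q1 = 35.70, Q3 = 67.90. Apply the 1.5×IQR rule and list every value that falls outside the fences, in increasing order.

IQR = Q3 − Q1 = 67.90 − 35.70 = 32.20.
Lower fence = Q1 − 1.5·IQR = 35.70 − 48.30 = -12.60.
Upper fence = Q3 + 1.5·IQR = 67.90 + 48.30 = 116.20.
116.8 > 116.20 → outlier.
128.5 > 116.20 → outlier.
All remaining values lie within [-12.60, 116.20].

116.8, 128.5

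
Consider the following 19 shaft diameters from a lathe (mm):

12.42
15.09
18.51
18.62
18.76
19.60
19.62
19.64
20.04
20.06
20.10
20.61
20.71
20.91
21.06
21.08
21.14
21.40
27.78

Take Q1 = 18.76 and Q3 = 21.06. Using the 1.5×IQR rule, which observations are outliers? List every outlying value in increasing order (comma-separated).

IQR = Q3 − Q1 = 21.06 − 18.76 = 2.30.
Lower fence = Q1 − 1.5·IQR = 18.76 − 3.45 = 15.31.
Upper fence = Q3 + 1.5·IQR = 21.06 + 3.45 = 24.51.
12.42 < 15.31 → outlier.
15.09 < 15.31 → outlier.
27.78 > 24.51 → outlier.
All remaining values lie within [15.31, 24.51].

12.42, 15.09, 27.78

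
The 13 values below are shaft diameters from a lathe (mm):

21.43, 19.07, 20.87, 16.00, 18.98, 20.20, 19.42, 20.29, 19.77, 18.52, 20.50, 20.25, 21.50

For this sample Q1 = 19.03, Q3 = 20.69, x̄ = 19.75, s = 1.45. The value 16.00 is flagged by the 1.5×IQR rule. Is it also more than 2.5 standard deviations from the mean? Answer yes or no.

z = (16.00 − 19.75) / 1.45 = -2.59.
|z| = 2.59 > 2.5.

yes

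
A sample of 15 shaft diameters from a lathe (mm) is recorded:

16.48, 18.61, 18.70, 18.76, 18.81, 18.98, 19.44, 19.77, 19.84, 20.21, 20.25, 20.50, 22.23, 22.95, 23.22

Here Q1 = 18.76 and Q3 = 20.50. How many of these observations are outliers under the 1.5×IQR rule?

IQR = 1.74; fences at 18.76 − 2.61 = 16.15 and 20.50 + 2.61 = 23.11.
Outside the cutoffs: 23.22.

1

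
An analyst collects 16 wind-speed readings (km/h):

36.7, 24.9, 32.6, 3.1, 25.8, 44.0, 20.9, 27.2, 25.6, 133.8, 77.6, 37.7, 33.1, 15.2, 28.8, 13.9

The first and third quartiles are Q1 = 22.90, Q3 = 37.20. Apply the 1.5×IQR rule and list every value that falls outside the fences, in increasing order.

77.6, 133.8

IQR = Q3 − Q1 = 37.20 − 22.90 = 14.30.
Lower fence = Q1 − 1.5·IQR = 22.90 − 21.45 = 1.45.
Upper fence = Q3 + 1.5·IQR = 37.20 + 21.45 = 58.65.
77.6 > 58.65 → outlier.
133.8 > 58.65 → outlier.
All remaining values lie within [1.45, 58.65].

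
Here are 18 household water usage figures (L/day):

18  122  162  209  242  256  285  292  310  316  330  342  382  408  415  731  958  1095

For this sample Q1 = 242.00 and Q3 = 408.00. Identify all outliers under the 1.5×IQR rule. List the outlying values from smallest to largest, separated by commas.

IQR = Q3 − Q1 = 408.00 − 242.00 = 166.00.
Lower fence = Q1 − 1.5·IQR = 242.00 − 249.00 = -7.00.
Upper fence = Q3 + 1.5·IQR = 408.00 + 249.00 = 657.00.
731 > 657.00 → outlier.
958 > 657.00 → outlier.
1095 > 657.00 → outlier.
All remaining values lie within [-7.00, 657.00].

731, 958, 1095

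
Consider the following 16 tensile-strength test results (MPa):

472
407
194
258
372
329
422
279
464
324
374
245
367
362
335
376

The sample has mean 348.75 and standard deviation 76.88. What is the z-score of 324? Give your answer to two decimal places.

-0.32

z = (324 − 348.75) / 76.88 = -0.32.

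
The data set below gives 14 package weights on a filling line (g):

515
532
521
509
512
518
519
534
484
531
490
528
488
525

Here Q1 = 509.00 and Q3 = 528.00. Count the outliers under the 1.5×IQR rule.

0

IQR = 19.00; fences at 509.00 − 28.50 = 480.50 and 528.00 + 28.50 = 556.50.
Every value lies within the cutoffs.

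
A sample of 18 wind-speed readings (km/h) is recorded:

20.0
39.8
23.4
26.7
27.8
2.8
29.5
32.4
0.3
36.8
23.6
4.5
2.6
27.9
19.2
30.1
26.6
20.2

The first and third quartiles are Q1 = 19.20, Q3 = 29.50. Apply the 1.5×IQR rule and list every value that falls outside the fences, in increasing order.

0.3, 2.6, 2.8

IQR = Q3 − Q1 = 29.50 − 19.20 = 10.30.
Lower fence = Q1 − 1.5·IQR = 19.20 − 15.45 = 3.75.
Upper fence = Q3 + 1.5·IQR = 29.50 + 15.45 = 44.95.
0.3 < 3.75 → outlier.
2.6 < 3.75 → outlier.
2.8 < 3.75 → outlier.
All remaining values lie within [3.75, 44.95].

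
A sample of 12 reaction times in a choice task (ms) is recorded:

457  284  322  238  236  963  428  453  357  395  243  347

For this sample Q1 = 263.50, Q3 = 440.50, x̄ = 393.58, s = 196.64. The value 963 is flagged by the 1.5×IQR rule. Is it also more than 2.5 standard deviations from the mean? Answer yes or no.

z = (963 − 393.58) / 196.64 = 2.90.
|z| = 2.90 > 2.5.

yes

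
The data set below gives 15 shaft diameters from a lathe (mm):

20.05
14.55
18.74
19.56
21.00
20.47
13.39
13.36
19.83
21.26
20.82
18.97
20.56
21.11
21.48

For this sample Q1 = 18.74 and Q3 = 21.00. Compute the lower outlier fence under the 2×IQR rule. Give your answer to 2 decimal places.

14.22

IQR = Q3 − Q1 = 21.00 − 18.74 = 2.26.
Lower fence = Q1 − 2·IQR = 18.74 − 4.52 = 14.22.
Upper fence = Q3 + 2·IQR = 21.00 + 4.52 = 25.52.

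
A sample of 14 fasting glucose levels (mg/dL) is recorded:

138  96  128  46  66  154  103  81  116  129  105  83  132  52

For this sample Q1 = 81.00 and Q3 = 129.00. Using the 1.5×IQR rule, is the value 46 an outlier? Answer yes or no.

IQR = Q3 − Q1 = 129.00 − 81.00 = 48.00.
Lower fence = Q1 − 1.5·IQR = 81.00 − 72.00 = 9.00.
Upper fence = Q3 + 1.5·IQR = 129.00 + 72.00 = 201.00.
46 lies within [9.00, 201.00].

no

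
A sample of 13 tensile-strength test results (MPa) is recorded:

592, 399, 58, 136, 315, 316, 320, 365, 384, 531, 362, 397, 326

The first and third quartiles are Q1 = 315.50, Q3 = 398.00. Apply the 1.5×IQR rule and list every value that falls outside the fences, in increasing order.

IQR = Q3 − Q1 = 398.00 − 315.50 = 82.50.
Lower fence = Q1 − 1.5·IQR = 315.50 − 123.75 = 191.75.
Upper fence = Q3 + 1.5·IQR = 398.00 + 123.75 = 521.75.
58 < 191.75 → outlier.
136 < 191.75 → outlier.
531 > 521.75 → outlier.
592 > 521.75 → outlier.
All remaining values lie within [191.75, 521.75].

58, 136, 531, 592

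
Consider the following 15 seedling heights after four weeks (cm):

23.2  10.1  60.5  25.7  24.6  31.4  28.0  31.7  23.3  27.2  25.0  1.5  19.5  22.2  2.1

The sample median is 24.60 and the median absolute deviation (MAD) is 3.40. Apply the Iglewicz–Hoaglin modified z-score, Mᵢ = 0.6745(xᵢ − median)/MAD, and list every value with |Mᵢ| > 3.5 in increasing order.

1.5, 2.1, 60.5

|Mᵢ| > 3.5 ⇔ |xᵢ − 24.60| > 3.5·3.40/0.6745 = 17.64.
So outliers lie outside [6.96, 42.24].
1.5: M = -4.58 → outlier.
2.1: M = -4.46 → outlier.
60.5: M = 7.12 → outlier.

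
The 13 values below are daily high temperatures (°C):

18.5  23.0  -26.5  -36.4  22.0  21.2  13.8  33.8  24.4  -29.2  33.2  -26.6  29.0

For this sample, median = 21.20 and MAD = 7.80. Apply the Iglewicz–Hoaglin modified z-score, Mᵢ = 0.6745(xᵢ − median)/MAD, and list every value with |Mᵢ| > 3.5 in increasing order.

|Mᵢ| > 3.5 ⇔ |xᵢ − 21.20| > 3.5·7.80/0.6745 = 40.47.
So outliers lie outside [-19.27, 61.67].
-36.4: M = -4.98 → outlier.
-29.2: M = -4.36 → outlier.
-26.6: M = -4.13 → outlier.
-26.5: M = -4.12 → outlier.

-36.4, -29.2, -26.6, -26.5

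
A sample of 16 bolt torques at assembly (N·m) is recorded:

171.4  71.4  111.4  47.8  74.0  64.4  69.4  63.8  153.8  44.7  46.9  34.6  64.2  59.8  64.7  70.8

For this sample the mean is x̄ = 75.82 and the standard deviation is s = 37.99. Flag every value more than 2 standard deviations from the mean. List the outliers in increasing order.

153.8, 171.4

Cutoffs at x̄ ± 2s: 75.82 ± 2·37.99 = [-0.16, 151.80].
153.8: z = 2.05, |z| > 2 → outlier.
171.4: z = 2.52, |z| > 2 → outlier.
Every other value lies within [-0.16, 151.80].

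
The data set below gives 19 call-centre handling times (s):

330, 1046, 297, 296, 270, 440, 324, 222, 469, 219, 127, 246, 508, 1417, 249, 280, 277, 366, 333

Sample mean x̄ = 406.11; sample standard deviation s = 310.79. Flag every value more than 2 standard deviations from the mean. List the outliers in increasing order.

Cutoffs at x̄ ± 2s: 406.11 ± 2·310.79 = [-215.47, 1027.69].
1046: z = 2.06, |z| > 2 → outlier.
1417: z = 3.25, |z| > 2 → outlier.
Every other value lies within [-215.47, 1027.69].

1046, 1417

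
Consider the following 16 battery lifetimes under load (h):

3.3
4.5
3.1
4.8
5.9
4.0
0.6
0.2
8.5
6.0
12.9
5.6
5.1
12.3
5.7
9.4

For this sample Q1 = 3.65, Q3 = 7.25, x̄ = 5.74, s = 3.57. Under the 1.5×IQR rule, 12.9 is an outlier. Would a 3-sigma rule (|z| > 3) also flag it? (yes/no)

no

z = (12.9 − 5.74) / 3.57 = 2.01.
|z| = 2.01 ≤ 3.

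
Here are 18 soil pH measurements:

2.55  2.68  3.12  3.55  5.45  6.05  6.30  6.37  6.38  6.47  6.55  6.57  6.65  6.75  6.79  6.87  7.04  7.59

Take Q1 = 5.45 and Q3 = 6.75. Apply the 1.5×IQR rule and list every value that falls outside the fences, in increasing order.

2.55, 2.68, 3.12

IQR = Q3 − Q1 = 6.75 − 5.45 = 1.30.
Lower fence = Q1 − 1.5·IQR = 5.45 − 1.95 = 3.50.
Upper fence = Q3 + 1.5·IQR = 6.75 + 1.95 = 8.70.
2.55 < 3.50 → outlier.
2.68 < 3.50 → outlier.
3.12 < 3.50 → outlier.
All remaining values lie within [3.50, 8.70].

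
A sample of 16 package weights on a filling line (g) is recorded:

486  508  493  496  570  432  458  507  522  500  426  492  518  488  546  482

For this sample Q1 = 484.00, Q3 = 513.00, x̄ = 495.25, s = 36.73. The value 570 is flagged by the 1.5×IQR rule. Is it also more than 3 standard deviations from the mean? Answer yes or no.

z = (570 − 495.25) / 36.73 = 2.04.
|z| = 2.04 ≤ 3.

no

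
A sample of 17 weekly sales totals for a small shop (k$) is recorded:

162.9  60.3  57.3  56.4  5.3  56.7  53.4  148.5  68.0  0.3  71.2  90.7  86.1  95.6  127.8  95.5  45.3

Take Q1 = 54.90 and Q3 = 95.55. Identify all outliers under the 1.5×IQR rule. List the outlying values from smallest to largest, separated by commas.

IQR = Q3 − Q1 = 95.55 − 54.90 = 40.65.
Lower fence = Q1 − 1.5·IQR = 54.90 − 60.975 = -6.075.
Upper fence = Q3 + 1.5·IQR = 95.55 + 60.975 = 156.525.
162.9 > 156.525 → outlier.
All remaining values lie within [-6.075, 156.525].

162.9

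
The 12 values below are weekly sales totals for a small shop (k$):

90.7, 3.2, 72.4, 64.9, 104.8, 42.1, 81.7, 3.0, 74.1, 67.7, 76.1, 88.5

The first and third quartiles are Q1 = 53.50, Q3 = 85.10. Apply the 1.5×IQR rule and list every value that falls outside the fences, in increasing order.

3.0, 3.2

IQR = Q3 − Q1 = 85.10 − 53.50 = 31.60.
Lower fence = Q1 − 1.5·IQR = 53.50 − 47.40 = 6.10.
Upper fence = Q3 + 1.5·IQR = 85.10 + 47.40 = 132.50.
3.0 < 6.10 → outlier.
3.2 < 6.10 → outlier.
All remaining values lie within [6.10, 132.50].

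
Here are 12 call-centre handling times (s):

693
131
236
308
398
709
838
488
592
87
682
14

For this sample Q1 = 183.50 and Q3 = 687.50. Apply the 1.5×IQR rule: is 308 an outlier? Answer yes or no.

IQR = Q3 − Q1 = 687.50 − 183.50 = 504.00.
Lower fence = Q1 − 1.5·IQR = 183.50 − 756.00 = -572.50.
Upper fence = Q3 + 1.5·IQR = 687.50 + 756.00 = 1443.50.
308 lies within [-572.50, 1443.50].

no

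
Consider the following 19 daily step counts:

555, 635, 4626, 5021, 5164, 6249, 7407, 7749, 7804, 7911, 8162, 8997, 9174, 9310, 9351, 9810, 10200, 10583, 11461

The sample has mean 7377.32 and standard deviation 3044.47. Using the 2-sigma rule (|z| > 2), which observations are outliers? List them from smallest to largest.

555, 635

Cutoffs at x̄ ± 2s: 7377.32 ± 2·3044.47 = [1288.38, 13466.26].
555: z = -2.24, |z| > 2 → outlier.
635: z = -2.21, |z| > 2 → outlier.
Every other value lies within [1288.38, 13466.26].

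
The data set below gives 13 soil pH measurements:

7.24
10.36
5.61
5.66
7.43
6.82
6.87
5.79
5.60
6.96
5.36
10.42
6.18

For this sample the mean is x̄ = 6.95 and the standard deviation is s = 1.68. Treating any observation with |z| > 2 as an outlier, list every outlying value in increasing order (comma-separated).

10.36, 10.42

Cutoffs at x̄ ± 2s: 6.95 ± 2·1.68 = [3.59, 10.31].
10.36: z = 2.03, |z| > 2 → outlier.
10.42: z = 2.07, |z| > 2 → outlier.
Every other value lies within [3.59, 10.31].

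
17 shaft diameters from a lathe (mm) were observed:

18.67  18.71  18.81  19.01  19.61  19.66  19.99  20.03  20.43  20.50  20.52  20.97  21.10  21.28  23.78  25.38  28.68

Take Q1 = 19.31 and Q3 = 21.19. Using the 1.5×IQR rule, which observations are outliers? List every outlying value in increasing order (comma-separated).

IQR = Q3 − Q1 = 21.19 − 19.31 = 1.88.
Lower fence = Q1 − 1.5·IQR = 19.31 − 2.82 = 16.49.
Upper fence = Q3 + 1.5·IQR = 21.19 + 2.82 = 24.01.
25.38 > 24.01 → outlier.
28.68 > 24.01 → outlier.
All remaining values lie within [16.49, 24.01].

25.38, 28.68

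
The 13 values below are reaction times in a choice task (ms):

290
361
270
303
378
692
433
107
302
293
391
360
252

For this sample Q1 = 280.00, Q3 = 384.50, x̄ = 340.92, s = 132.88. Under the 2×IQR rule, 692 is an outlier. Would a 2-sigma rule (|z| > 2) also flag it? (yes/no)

yes

z = (692 − 340.92) / 132.88 = 2.64.
|z| = 2.64 > 2.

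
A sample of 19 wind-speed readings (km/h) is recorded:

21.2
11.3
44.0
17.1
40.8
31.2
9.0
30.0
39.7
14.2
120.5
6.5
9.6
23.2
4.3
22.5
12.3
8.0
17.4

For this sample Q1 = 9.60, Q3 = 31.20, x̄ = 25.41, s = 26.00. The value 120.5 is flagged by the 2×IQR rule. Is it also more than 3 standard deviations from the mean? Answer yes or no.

z = (120.5 − 25.41) / 26.00 = 3.66.
|z| = 3.66 > 3.

yes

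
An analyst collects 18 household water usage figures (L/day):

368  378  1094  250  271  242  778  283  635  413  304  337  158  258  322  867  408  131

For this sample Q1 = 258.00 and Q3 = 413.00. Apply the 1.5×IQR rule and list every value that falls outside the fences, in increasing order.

778, 867, 1094

IQR = Q3 − Q1 = 413.00 − 258.00 = 155.00.
Lower fence = Q1 − 1.5·IQR = 258.00 − 232.50 = 25.50.
Upper fence = Q3 + 1.5·IQR = 413.00 + 232.50 = 645.50.
778 > 645.50 → outlier.
867 > 645.50 → outlier.
1094 > 645.50 → outlier.
All remaining values lie within [25.50, 645.50].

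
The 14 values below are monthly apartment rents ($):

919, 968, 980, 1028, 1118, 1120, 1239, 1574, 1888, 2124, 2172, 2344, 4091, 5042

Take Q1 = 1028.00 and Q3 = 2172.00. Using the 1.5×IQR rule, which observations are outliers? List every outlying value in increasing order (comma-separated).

4091, 5042

IQR = Q3 − Q1 = 2172.00 − 1028.00 = 1144.00.
Lower fence = Q1 − 1.5·IQR = 1028.00 − 1716.00 = -688.00.
Upper fence = Q3 + 1.5·IQR = 2172.00 + 1716.00 = 3888.00.
4091 > 3888.00 → outlier.
5042 > 3888.00 → outlier.
All remaining values lie within [-688.00, 3888.00].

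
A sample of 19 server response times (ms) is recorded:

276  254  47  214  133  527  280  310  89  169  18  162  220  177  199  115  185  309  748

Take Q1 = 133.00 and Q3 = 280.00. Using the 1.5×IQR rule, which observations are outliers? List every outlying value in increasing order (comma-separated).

IQR = Q3 − Q1 = 280.00 − 133.00 = 147.00.
Lower fence = Q1 − 1.5·IQR = 133.00 − 220.50 = -87.50.
Upper fence = Q3 + 1.5·IQR = 280.00 + 220.50 = 500.50.
527 > 500.50 → outlier.
748 > 500.50 → outlier.
All remaining values lie within [-87.50, 500.50].

527, 748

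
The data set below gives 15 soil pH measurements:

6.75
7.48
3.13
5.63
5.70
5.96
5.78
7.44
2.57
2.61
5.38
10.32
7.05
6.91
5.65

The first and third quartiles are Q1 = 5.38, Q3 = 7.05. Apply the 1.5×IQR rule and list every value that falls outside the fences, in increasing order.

IQR = Q3 − Q1 = 7.05 − 5.38 = 1.67.
Lower fence = Q1 − 1.5·IQR = 5.38 − 2.505 = 2.875.
Upper fence = Q3 + 1.5·IQR = 7.05 + 2.505 = 9.555.
2.57 < 2.875 → outlier.
2.61 < 2.875 → outlier.
10.32 > 9.555 → outlier.
All remaining values lie within [2.875, 9.555].

2.57, 2.61, 10.32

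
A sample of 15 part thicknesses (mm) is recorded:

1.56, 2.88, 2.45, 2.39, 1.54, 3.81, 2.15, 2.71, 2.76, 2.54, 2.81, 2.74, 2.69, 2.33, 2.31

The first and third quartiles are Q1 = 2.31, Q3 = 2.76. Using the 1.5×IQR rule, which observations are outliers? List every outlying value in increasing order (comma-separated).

IQR = Q3 − Q1 = 2.76 − 2.31 = 0.45.
Lower fence = Q1 − 1.5·IQR = 2.31 − 0.675 = 1.635.
Upper fence = Q3 + 1.5·IQR = 2.76 + 0.675 = 3.435.
1.54 < 1.635 → outlier.
1.56 < 1.635 → outlier.
3.81 > 3.435 → outlier.
All remaining values lie within [1.635, 3.435].

1.54, 1.56, 3.81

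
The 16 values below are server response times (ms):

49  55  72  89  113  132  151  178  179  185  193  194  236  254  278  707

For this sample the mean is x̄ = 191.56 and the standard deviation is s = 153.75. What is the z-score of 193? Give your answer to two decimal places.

z = (193 − 191.56) / 153.75 = 0.01.

0.01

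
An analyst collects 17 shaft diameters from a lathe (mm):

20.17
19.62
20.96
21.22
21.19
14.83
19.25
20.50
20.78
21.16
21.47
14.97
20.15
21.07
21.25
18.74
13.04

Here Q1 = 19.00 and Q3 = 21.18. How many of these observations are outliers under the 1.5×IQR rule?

3

IQR = 2.18; fences at 19.00 − 3.27 = 15.73 and 21.18 + 3.27 = 24.45.
Outside the cutoffs: 13.04, 14.83, 14.97.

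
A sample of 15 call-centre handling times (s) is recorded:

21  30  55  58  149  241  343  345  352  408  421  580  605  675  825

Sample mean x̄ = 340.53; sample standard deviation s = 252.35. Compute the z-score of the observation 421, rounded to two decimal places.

z = (421 − 340.53) / 252.35 = 0.32.

0.32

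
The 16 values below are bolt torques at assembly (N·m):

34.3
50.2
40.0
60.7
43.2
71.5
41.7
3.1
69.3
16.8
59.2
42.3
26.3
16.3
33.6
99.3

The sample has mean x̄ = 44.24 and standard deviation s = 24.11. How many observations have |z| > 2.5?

Cutoffs: x̄ ± 2.5s = [-16.035, 104.515].
Every value lies within the cutoffs.

0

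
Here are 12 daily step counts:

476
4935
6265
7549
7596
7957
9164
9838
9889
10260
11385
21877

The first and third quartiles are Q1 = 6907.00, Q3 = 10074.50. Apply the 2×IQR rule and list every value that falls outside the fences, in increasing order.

IQR = Q3 − Q1 = 10074.50 − 6907.00 = 3167.50.
Lower fence = Q1 − 2·IQR = 6907.00 − 6335.00 = 572.00.
Upper fence = Q3 + 2·IQR = 10074.50 + 6335.00 = 16409.50.
476 < 572.00 → outlier.
21877 > 16409.50 → outlier.
All remaining values lie within [572.00, 16409.50].

476, 21877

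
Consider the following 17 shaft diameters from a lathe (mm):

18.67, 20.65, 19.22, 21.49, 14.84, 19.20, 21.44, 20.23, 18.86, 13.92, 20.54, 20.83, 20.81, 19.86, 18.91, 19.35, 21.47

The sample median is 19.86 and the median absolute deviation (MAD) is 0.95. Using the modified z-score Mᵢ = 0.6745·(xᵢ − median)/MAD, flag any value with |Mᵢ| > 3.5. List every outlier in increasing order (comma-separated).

|Mᵢ| > 3.5 ⇔ |xᵢ − 19.86| > 3.5·0.95/0.6745 = 4.93.
So outliers lie outside [14.93, 24.79].
13.92: M = -4.22 → outlier.
14.84: M = -3.56 → outlier.

13.92, 14.84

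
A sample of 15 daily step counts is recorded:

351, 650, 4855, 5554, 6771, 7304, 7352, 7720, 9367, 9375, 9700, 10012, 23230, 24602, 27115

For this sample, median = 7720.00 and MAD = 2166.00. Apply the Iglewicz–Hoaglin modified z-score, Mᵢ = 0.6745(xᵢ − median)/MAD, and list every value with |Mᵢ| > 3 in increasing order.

|Mᵢ| > 3 ⇔ |xᵢ − 7720.00| > 3·2166.00/0.6745 = 9633.80.
So outliers lie outside [-1913.80, 17353.80].
23230: M = 4.83 → outlier.
24602: M = 5.26 → outlier.
27115: M = 6.04 → outlier.

23230, 24602, 27115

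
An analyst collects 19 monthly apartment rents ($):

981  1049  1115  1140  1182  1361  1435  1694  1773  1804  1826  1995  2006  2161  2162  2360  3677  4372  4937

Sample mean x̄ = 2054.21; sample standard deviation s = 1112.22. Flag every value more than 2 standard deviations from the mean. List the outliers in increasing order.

Cutoffs at x̄ ± 2s: 2054.21 ± 2·1112.22 = [-170.23, 4278.65].
4372: z = 2.08, |z| > 2 → outlier.
4937: z = 2.59, |z| > 2 → outlier.
Every other value lies within [-170.23, 4278.65].

4372, 4937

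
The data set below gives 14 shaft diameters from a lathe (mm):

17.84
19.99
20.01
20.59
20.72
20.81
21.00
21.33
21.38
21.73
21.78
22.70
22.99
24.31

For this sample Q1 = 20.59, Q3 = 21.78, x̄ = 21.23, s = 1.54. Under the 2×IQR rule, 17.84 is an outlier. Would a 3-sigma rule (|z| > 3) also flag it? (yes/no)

z = (17.84 − 21.23) / 1.54 = -2.20.
|z| = 2.20 ≤ 3.

no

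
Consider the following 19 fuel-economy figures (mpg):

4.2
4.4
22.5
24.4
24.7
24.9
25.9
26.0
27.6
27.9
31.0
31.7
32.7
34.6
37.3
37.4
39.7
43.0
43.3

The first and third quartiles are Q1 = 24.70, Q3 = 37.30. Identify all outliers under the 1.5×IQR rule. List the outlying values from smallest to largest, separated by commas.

IQR = Q3 − Q1 = 37.30 − 24.70 = 12.60.
Lower fence = Q1 − 1.5·IQR = 24.70 − 18.90 = 5.80.
Upper fence = Q3 + 1.5·IQR = 37.30 + 18.90 = 56.20.
4.2 < 5.80 → outlier.
4.4 < 5.80 → outlier.
All remaining values lie within [5.80, 56.20].

4.2, 4.4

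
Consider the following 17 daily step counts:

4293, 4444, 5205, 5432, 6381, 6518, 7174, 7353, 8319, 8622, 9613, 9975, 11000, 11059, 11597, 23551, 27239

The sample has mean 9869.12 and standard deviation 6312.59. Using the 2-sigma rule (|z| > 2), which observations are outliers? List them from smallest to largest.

23551, 27239

Cutoffs at x̄ ± 2s: 9869.12 ± 2·6312.59 = [-2756.06, 22494.30].
23551: z = 2.17, |z| > 2 → outlier.
27239: z = 2.75, |z| > 2 → outlier.
Every other value lies within [-2756.06, 22494.30].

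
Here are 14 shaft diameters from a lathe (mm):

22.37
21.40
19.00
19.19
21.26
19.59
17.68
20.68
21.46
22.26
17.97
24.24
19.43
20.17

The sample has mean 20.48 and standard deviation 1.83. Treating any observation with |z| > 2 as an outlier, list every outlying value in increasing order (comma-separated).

24.24

Cutoffs at x̄ ± 2s: 20.48 ± 2·1.83 = [16.82, 24.14].
24.24: z = 2.05, |z| > 2 → outlier.
Every other value lies within [16.82, 24.14].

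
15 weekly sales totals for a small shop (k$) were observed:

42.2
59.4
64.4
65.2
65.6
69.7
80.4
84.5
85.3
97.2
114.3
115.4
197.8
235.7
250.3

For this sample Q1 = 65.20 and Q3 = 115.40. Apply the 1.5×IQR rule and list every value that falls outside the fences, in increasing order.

IQR = Q3 − Q1 = 115.40 − 65.20 = 50.20.
Lower fence = Q1 − 1.5·IQR = 65.20 − 75.30 = -10.10.
Upper fence = Q3 + 1.5·IQR = 115.40 + 75.30 = 190.70.
197.8 > 190.70 → outlier.
235.7 > 190.70 → outlier.
250.3 > 190.70 → outlier.
All remaining values lie within [-10.10, 190.70].

197.8, 235.7, 250.3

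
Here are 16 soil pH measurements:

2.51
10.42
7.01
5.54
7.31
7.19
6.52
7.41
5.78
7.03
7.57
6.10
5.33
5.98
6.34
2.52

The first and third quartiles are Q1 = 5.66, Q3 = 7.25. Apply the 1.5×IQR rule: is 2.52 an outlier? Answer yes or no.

yes

IQR = Q3 − Q1 = 7.25 − 5.66 = 1.59.
Lower fence = Q1 − 1.5·IQR = 5.66 − 2.385 = 3.275.
Upper fence = Q3 + 1.5·IQR = 7.25 + 2.385 = 9.635.
2.52 lies below the lower fence.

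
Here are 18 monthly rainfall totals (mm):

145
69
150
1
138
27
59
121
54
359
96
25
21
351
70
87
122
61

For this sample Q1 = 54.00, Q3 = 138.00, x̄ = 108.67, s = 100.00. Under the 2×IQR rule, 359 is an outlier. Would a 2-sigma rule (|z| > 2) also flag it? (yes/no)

z = (359 − 108.67) / 100.00 = 2.50.
|z| = 2.50 > 2.

yes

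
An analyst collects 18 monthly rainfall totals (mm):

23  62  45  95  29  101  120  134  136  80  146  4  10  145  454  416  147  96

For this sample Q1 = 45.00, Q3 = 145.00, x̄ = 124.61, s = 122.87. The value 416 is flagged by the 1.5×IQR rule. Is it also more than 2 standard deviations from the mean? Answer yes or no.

z = (416 − 124.61) / 122.87 = 2.37.
|z| = 2.37 > 2.

yes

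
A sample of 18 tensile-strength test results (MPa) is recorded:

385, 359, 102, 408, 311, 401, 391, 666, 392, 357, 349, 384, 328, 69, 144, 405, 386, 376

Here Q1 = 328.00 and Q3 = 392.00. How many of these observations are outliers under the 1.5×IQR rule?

IQR = 64.00; fences at 328.00 − 96.00 = 232.00 and 392.00 + 96.00 = 488.00.
Outside the cutoffs: 69, 102, 144, 666.

4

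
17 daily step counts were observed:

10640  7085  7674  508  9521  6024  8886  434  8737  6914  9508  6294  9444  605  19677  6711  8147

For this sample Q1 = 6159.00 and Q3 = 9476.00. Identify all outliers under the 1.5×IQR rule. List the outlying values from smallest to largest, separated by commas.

IQR = Q3 − Q1 = 9476.00 − 6159.00 = 3317.00.
Lower fence = Q1 − 1.5·IQR = 6159.00 − 4975.50 = 1183.50.
Upper fence = Q3 + 1.5·IQR = 9476.00 + 4975.50 = 14451.50.
434 < 1183.50 → outlier.
508 < 1183.50 → outlier.
605 < 1183.50 → outlier.
19677 > 14451.50 → outlier.
All remaining values lie within [1183.50, 14451.50].

434, 508, 605, 19677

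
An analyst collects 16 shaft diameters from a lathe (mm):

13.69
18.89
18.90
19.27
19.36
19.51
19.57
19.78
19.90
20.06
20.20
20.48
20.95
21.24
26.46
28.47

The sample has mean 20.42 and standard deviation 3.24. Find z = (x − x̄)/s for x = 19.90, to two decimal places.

z = (19.90 − 20.42) / 3.24 = -0.16.

-0.16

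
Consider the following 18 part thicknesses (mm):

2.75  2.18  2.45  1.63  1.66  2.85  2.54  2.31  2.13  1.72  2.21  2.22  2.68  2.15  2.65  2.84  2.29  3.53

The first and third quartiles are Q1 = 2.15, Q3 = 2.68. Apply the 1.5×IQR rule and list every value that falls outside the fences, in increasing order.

3.53

IQR = Q3 − Q1 = 2.68 − 2.15 = 0.53.
Lower fence = Q1 − 1.5·IQR = 2.15 − 0.795 = 1.355.
Upper fence = Q3 + 1.5·IQR = 2.68 + 0.795 = 3.475.
3.53 > 3.475 → outlier.
All remaining values lie within [1.355, 3.475].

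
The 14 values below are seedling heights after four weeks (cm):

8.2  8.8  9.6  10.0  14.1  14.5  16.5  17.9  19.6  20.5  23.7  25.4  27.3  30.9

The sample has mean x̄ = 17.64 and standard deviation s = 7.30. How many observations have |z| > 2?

Cutoffs: x̄ ± 2s = [3.04, 32.24].
Every value lies within the cutoffs.

0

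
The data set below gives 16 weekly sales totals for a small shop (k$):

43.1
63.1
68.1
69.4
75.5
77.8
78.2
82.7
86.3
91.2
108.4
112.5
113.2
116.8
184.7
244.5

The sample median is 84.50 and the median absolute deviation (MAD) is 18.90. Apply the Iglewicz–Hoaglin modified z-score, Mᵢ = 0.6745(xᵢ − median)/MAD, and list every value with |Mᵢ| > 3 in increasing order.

|Mᵢ| > 3 ⇔ |xᵢ − 84.50| > 3·18.90/0.6745 = 84.06.
So outliers lie outside [0.44, 168.56].
184.7: M = 3.58 → outlier.
244.5: M = 5.71 → outlier.

184.7, 244.5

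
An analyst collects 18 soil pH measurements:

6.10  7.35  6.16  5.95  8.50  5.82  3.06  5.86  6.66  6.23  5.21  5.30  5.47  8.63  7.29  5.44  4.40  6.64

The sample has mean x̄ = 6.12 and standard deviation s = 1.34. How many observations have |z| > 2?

1

Cutoffs: x̄ ± 2s = [3.44, 8.80].
Outside the cutoffs: 3.06.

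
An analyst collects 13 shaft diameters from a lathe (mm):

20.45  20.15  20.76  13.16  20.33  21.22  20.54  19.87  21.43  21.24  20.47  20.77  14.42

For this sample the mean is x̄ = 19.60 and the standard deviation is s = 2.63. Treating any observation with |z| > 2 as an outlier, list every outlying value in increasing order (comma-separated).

Cutoffs at x̄ ± 2s: 19.60 ± 2·2.63 = [14.34, 24.86].
13.16: z = -2.45, |z| > 2 → outlier.
Every other value lies within [14.34, 24.86].

13.16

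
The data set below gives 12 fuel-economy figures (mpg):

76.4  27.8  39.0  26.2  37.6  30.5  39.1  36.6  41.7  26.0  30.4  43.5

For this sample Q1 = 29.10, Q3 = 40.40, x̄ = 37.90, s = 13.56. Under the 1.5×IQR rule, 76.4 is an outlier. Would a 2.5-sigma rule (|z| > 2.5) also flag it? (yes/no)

z = (76.4 − 37.90) / 13.56 = 2.84.
|z| = 2.84 > 2.5.

yes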